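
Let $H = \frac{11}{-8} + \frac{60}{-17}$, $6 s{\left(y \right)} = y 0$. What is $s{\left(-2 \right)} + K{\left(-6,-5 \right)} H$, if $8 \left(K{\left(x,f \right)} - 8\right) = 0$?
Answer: $- \frac{667}{17} \approx -39.235$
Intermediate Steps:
$K{\left(x,f \right)} = 8$ ($K{\left(x,f \right)} = 8 + \frac{1}{8} \cdot 0 = 8 + 0 = 8$)
$s{\left(y \right)} = 0$ ($s{\left(y \right)} = \frac{y 0}{6} = \frac{1}{6} \cdot 0 = 0$)
$H = - \frac{667}{136}$ ($H = 11 \left(- \frac{1}{8}\right) + 60 \left(- \frac{1}{17}\right) = - \frac{11}{8} - \frac{60}{17} = - \frac{667}{136} \approx -4.9044$)
$s{\left(-2 \right)} + K{\left(-6,-5 \right)} H = 0 + 8 \left(- \frac{667}{136}\right) = 0 - \frac{667}{17} = - \frac{667}{17}$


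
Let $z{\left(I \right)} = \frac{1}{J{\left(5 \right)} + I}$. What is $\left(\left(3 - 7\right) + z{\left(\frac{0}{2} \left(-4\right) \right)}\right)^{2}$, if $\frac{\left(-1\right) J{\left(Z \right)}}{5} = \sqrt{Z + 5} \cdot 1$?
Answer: $\frac{\left(200 + \sqrt{10}\right)^{2}}{2500} \approx 16.51$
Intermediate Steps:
$J{\left(Z \right)} = - 5 \sqrt{5 + Z}$ ($J{\left(Z \right)} = - 5 \sqrt{Z + 5} \cdot 1 = - 5 \sqrt{5 + Z} 1 = - 5 \sqrt{5 + Z}$)
$z{\left(I \right)} = \frac{1}{I - 5 \sqrt{10}}$ ($z{\left(I \right)} = \frac{1}{- 5 \sqrt{5 + 5} + I} = \frac{1}{- 5 \sqrt{10} + I} = \frac{1}{I - 5 \sqrt{10}}$)
$\left(\left(3 - 7\right) + z{\left(\frac{0}{2} \left(-4\right) \right)}\right)^{2} = \left(\left(3 - 7\right) + \frac{1}{\frac{0}{2} \left(-4\right) - 5 \sqrt{10}}\right)^{2} = \left(\left(3 - 7\right) + \frac{1}{0 \cdot \frac{1}{2} \left(-4\right) - 5 \sqrt{10}}\right)^{2} = \left(-4 + \frac{1}{0 \left(-4\right) - 5 \sqrt{10}}\right)^{2} = \left(-4 + \frac{1}{0 - 5 \sqrt{10}}\right)^{2} = \left(-4 + \frac{1}{\left(-5\right) \sqrt{10}}\right)^{2} = \left(-4 - \frac{\sqrt{10}}{50}\right)^{2}$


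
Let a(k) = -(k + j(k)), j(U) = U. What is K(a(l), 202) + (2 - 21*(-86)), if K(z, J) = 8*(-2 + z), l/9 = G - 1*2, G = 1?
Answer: 1936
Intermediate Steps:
l = -9 (l = 9*(1 - 1*2) = 9*(1 - 2) = 9*(-1) = -9)
a(k) = -2*k (a(k) = -(k + k) = -2*k)
K(z, J) = -16 + 8*z
K(a(l), 202) + (2 - 21*(-86)) = (-16 + 8*(-2*(-9))) + (2 - 21*(-86)) = (-16 + 8*18) + (2 + 1806) = (-16 + 144) + 1808 = 128 + 1808 = 1936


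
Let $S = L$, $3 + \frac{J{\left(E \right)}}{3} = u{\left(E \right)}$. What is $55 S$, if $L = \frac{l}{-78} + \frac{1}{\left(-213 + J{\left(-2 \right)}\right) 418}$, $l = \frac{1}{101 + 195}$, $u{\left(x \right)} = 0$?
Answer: $- \frac{435}{146224} \approx -0.0029749$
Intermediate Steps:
$J{\left(E \right)} = -9$ ($J{\left(E \right)} = -9 + 3 \cdot 0 = -9 + 0 = -9$)
$l = \frac{1}{296} \approx 0.0033784$
$L = - \frac{87}{1608464}$ ($L = \frac{1}{296 \left(-78\right)} + \frac{1}{\left(-213 - 9\right) 418} = \frac{1}{296} \left(- \frac{1}{78}\right) + \frac{1}{-222} \cdot \frac{1}{418} = - \frac{1}{23088} - \frac{1}{92796} = - \frac{87}{1608464} \approx -5.4089 \cdot 10^{-5}$)
$S = - \frac{87}{1608464} \approx -5.4089 \cdot 10^{-5}$
$55 S = 55 \left(- \frac{87}{1608464}\right) = - \frac{435}{146224}$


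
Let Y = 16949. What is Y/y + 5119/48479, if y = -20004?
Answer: -719270095/969773916 ≈ -0.74169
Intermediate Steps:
Y/y + 5119/48479 = 16949/(-20004) + 5119/48479 = 16949*(-1/20004) + 5119*(1/48479) = -16949/20004 + 5119/48479 = -719270095/969773916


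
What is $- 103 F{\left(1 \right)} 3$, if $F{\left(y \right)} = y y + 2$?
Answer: $-927$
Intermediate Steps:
$F{\left(y \right)} = 2 + y^{2}$ ($F{\left(y \right)} = y^{2} + 2 = 2 + y^{2}$)
$- 103 F{\left(1 \right)} 3 = - 103 \left(2 + 1^{2}\right) 3 = - 103 \left(2 + 1\right) 3 = - 103 \cdot 3 \cdot 3 = \left(-103\right) 9 = -927$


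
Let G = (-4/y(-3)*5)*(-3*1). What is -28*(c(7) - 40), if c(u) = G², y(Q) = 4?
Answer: -5180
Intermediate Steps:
G = 15 (G = (-4/4*5)*(-3*1) = (-4*¼*5)*(-3) = -1*5*(-3) = -5*(-3) = 15)
c(u) = 225 (c(u) = 15² = 225)
-28*(c(7) - 40) = -28*(225 - 40) = -28*185 = -5180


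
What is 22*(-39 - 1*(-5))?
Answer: -748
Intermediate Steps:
22*(-39 - 1*(-5)) = 22*(-39 + 5) = 22*(-34) = -748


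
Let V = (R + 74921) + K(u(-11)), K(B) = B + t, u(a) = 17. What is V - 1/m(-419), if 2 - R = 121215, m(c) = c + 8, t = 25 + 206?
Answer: -18924083/411 ≈ -46044.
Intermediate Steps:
t = 231
m(c) = 8 + c
R = -121213 (R = 2 - 1*121215 = 2 - 121215 = -121213)
K(B) = 231 + B (K(B) = B + 231 = 231 + B)
V = -46044 (V = (-121213 + 74921) + (231 + 17) = -46292 + 248 = -46044)
V - 1/m(-419) = -46044 - 1/(8 - 419) = -46044 - 1/(-411) = -46044 - 1*(-1/411) = -46044 + 1/411 = -18924083/411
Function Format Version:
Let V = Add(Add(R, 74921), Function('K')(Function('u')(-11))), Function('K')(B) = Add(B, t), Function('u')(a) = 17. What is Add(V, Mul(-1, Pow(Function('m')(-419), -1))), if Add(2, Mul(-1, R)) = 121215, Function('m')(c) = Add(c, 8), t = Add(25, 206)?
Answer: Rational(-18924083, 411) ≈ -46044.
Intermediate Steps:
t = 231
Function('m')(c) = Add(8, c)
R = -121213 (R = Add(2, Mul(-1, 121215)) = Add(2, -121215) = -121213)
Function('K')(B) = Add(231, B) (Function('K')(B) = Add(B, 231) = Add(231, B))
V = -46044 (V = Add(Add(-121213, 74921), Add(231, 17)) = Add(-46292, 248) = -46044)
Add(V, Mul(-1, Pow(Function('m')(-419), -1))) = Add(-46044, Mul(-1, Pow(Add(8, -419), -1))) = Add(-46044, Mul(-1, Pow(-411, -1))) = Add(-46044, Mul(-1, Rational(-1, 411))) = Add(-46044, Rational(1, 411)) = Rational(-18924083, 411)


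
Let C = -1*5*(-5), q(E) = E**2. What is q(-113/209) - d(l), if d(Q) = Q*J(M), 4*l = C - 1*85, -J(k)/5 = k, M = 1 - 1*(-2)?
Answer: -9815456/43681 ≈ -224.71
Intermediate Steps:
M = 3 (M = 1 + 2 = 3)
C = 25 (C = -5*(-5) = 25)
J(k) = -5*k
l = -15 (l = (25 - 1*85)/4 = (25 - 85)/4 = (1/4)*(-60) = -15)
d(Q) = -15*Q (d(Q) = Q*(-5*3) = Q*(-15) = -15*Q)
q(-113/209) - d(l) = (-113/209)**2 - (-15)*(-15) = (-113*1/209)**2 - 1*225 = (-113/209)**2 - 225 = 12769/43681 - 225 = -9815456/43681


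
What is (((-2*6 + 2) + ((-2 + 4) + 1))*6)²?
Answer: 1764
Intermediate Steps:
(((-2*6 + 2) + ((-2 + 4) + 1))*6)² = (((-12 + 2) + (2 + 1))*6)² = ((-10 + 3)*6)² = (-7*6)² = (-42)² = 1764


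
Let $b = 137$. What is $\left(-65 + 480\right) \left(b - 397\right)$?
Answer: $-107900$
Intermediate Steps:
$\left(-65 + 480\right) \left(b - 397\right) = \left(-65 + 480\right) \left(137 - 397\right) = 415 \left(-260\right) = -107900$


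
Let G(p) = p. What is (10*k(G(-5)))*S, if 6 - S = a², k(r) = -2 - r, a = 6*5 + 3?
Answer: -32490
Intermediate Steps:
a = 33 (a = 30 + 3 = 33)
S = -1083 (S = 6 - 1*33² = 6 - 1*1089 = 6 - 1089 = -1083)
(10*k(G(-5)))*S = (10*(-2 - 1*(-5)))*(-1083) = (10*(-2 + 5))*(-1083) = (10*3)*(-1083) = 30*(-1083) = -32490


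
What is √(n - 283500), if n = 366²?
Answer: 6*I*√4154 ≈ 386.71*I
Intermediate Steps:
n = 133956
√(n - 283500) = √(133956 - 283500) = √(-149544) = 6*I*√4154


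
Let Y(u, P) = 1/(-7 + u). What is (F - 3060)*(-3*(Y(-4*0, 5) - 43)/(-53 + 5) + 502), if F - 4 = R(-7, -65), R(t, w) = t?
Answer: -85644543/56 ≈ -1.5294e+6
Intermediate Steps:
F = -3 (F = 4 - 7 = -3)
(F - 3060)*(-3*(Y(-4*0, 5) - 43)/(-53 + 5) + 502) = (-3 - 3060)*(-3*(1/(-7 - 4*0) - 43)/(-53 + 5) + 502) = -3063*(-3*(1/(-7 + 0) - 43)/(-48) + 502) = -3063*(-3*(1/(-7) - 43)*(-1)/48 + 502) = -3063*(-3*(-⅐ - 43)*(-1)/48 + 502) = -3063*(-(-906)*(-1)/(7*48) + 502) = -3063*(-3*151/168 + 502) = -3063*(-151/56 + 502) = -3063*27961/56 = -85644543/56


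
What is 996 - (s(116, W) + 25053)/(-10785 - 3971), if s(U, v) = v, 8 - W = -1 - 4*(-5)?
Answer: 7361009/7378 ≈ 997.70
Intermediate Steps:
W = -11 (W = 8 - (-1 - 4*(-5)) = 8 - (-1 + 20) = 8 - 1*19 = 8 - 19 = -11)
996 - (s(116, W) + 25053)/(-10785 - 3971) = 996 - (-11 + 25053)/(-10785 - 3971) = 996 - 25042/(-14756) = 996 - 25042*(-1)/14756 = 996 - 1*(-12521/7378) = 996 + 12521/7378 = 7361009/7378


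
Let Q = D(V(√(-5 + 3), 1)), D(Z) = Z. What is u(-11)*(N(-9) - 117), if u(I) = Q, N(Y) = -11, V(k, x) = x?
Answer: -128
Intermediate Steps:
Q = 1
u(I) = 1
u(-11)*(N(-9) - 117) = 1*(-11 - 117) = 1*(-128) = -128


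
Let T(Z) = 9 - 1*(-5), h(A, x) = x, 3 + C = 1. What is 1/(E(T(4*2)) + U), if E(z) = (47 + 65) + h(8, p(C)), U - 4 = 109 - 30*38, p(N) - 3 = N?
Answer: -1/914 ≈ -0.0010941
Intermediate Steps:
C = -2 (C = -3 + 1 = -2)
p(N) = 3 + N
T(Z) = 14 (T(Z) = 9 + 5 = 14)
U = -1027 (U = 4 + (109 - 30*38) = 4 + (109 - 1140) = 4 - 1031 = -1027)
E(z) = 113 (E(z) = (47 + 65) + (3 - 2) = 112 + 1 = 113)
1/(E(T(4*2)) + U) = 1/(113 - 1027) = 1/(-914) = -1/914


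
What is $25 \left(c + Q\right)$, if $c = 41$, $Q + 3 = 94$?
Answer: $3300$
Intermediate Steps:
$Q = 91$ ($Q = -3 + 94 = 91$)
$25 \left(c + Q\right) = 25 \left(41 + 91\right) = 25 \cdot 132 = 3300$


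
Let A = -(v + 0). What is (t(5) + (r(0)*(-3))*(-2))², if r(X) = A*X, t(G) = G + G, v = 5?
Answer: 100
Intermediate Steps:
t(G) = 2*G
A = -5 (A = -(5 + 0) = -1*5 = -5)
r(X) = -5*X
(t(5) + (r(0)*(-3))*(-2))² = (2*5 + (-5*0*(-3))*(-2))² = (10 + (0*(-3))*(-2))² = (10 + 0*(-2))² = (10 + 0)² = 10² = 100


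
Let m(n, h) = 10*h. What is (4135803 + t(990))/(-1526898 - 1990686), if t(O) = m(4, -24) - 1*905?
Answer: -2067329/1758792 ≈ -1.1754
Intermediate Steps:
t(O) = -1145 (t(O) = 10*(-24) - 1*905 = -240 - 905 = -1145)
(4135803 + t(990))/(-1526898 - 1990686) = (4135803 - 1145)/(-1526898 - 1990686) = 4134658/(-3517584) = 4134658*(-1/3517584) = -2067329/1758792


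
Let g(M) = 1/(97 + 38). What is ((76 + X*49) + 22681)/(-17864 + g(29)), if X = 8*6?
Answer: -3389715/2411639 ≈ -1.4056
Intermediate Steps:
X = 48
g(M) = 1/135
((76 + X*49) + 22681)/(-17864 + g(29)) = ((76 + 48*49) + 22681)/(-17864 + 1/135) = ((76 + 2352) + 22681)/(-2411639/135) = (2428 + 22681)*(-135/2411639) = 25109*(-135/2411639) = -3389715/2411639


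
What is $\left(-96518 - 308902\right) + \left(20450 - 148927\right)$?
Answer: $-533897$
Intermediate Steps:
$\left(-96518 - 308902\right) + \left(20450 - 148927\right) = -405420 + \left(20450 - 148927\right) = -405420 - 128477 = -533897$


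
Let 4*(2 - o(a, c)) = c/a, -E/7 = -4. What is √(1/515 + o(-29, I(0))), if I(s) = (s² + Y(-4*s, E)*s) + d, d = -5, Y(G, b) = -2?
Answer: √1747708635/29870 ≈ 1.3996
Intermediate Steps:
E = 28 (E = -7*(-4) = 28)
I(s) = -5 + s² - 2*s (I(s) = (s² - 2*s) - 5 = -5 + s² - 2*s)
o(a, c) = 2 - c/(4*a)
√(1/515 + o(-29, I(0))) = √(1/515 + (2 - ¼*(-5 + 0² - 2*0)/(-29))) = √(1/515 + (2 - ¼*(-5 + 0 + 0)*(-1/29))) = √(1/515 + (2 - ¼*(-5)*(-1/29))) = √(1/515 + (2 - 5/116)) = √(1/515 + 227/116) = √(117021/59740) = √1747708635/29870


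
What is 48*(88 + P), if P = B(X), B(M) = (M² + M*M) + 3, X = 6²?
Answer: 128784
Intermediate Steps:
X = 36
B(M) = 3 + 2*M² (B(M) = (M² + M²) + 3 = 2*M² + 3 = 3 + 2*M²)
P = 2595 (P = 3 + 2*36² = 3 + 2*1296 = 3 + 2592 = 2595)
48*(88 + P) = 48*(88 + 2595) = 48*2683 = 128784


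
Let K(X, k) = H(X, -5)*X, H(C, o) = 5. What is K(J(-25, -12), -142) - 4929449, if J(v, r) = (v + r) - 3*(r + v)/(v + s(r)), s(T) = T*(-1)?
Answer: -64085797/13 ≈ -4.9297e+6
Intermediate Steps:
s(T) = -T
J(v, r) = r + v - 3*(r + v)/(v - r) (J(v, r) = (v + r) - 3*(r + v)/(v - r) = (r + v) - 3*(r + v)/(v - r) = r + v - 3*(r + v)/(v - r))
K(X, k) = 5*X
K(J(-25, -12), -142) - 4929449 = 5*(((-12)² - 1*(-25)² + 3*(-12) + 3*(-25))/(-12 - 1*(-25))) - 4929449 = 5*((144 - 1*625 - 36 - 75)/(-12 + 25)) - 4929449 = 5*((144 - 625 - 36 - 75)/13) - 4929449 = 5*((1/13)*(-592)) - 4929449 = 5*(-592/13) - 4929449 = -2960/13 - 4929449 = -64085797/13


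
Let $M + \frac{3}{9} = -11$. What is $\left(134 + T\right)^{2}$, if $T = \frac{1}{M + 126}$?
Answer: $\frac{2125117801}{118336} \approx 17958.0$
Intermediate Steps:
$M = - \frac{34}{3}$ ($M = - \frac{1}{3} - 11 = - \frac{34}{3} \approx -11.333$)
$T = \frac{3}{344}$ ($T = \frac{1}{- \frac{34}{3} + 126} = \frac{1}{\frac{344}{3}} = \frac{3}{344} \approx 0.0087209$)
$\left(134 + T\right)^{2} = \left(134 + \frac{3}{344}\right)^{2} = \left(\frac{46099}{344}\right)^{2} = \frac{2125117801}{118336}$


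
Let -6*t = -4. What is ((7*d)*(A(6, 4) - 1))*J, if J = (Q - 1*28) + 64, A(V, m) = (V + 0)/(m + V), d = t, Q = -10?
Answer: -728/15 ≈ -48.533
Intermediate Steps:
t = 2/3 (t = -1/6*(-4) = 2/3 ≈ 0.66667)
d = 2/3 ≈ 0.66667
A(V, m) = V/(V + m)
J = 26 (J = (-10 - 1*28) + 64 = (-10 - 28) + 64 = -38 + 64 = 26)
((7*d)*(A(6, 4) - 1))*J = ((7*(2/3))*(6/(6 + 4) - 1))*26 = (14*(6/10 - 1)/3)*26 = (14*(6*(1/10) - 1)/3)*26 = (14*(3/5 - 1)/3)*26 = ((14/3)*(-2/5))*26 = -28/15*26 = -728/15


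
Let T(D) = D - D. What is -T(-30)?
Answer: 0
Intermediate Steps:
T(D) = 0
-T(-30) = -1*0 = 0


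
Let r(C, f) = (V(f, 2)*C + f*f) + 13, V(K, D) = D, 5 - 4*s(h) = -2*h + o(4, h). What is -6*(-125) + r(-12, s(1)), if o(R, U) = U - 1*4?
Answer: 2981/4 ≈ 745.25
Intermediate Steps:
o(R, U) = -4 + U (o(R, U) = U - 4 = -4 + U)
s(h) = 9/4 + h/4 (s(h) = 5/4 - (-2*h + (-4 + h))/4 = 5/4 - (-4 - h)/4 = 5/4 + (1 + h/4) = 9/4 + h/4)
r(C, f) = 13 + f**2 + 2*C (r(C, f) = (2*C + f*f) + 13 = (2*C + f**2) + 13 = (f**2 + 2*C) + 13 = 13 + f**2 + 2*C)
-6*(-125) + r(-12, s(1)) = -6*(-125) + (13 + (9/4 + (1/4)*1)**2 + 2*(-12)) = 750 + (13 + (9/4 + 1/4)**2 - 24) = 750 + (13 + (5/2)**2 - 24) = 750 + (13 + 25/4 - 24) = 750 - 19/4 = 2981/4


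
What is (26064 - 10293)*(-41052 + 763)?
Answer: -635397819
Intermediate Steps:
(26064 - 10293)*(-41052 + 763) = 15771*(-40289) = -635397819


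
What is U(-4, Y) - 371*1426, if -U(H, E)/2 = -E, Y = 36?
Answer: -528974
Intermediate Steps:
U(H, E) = 2*E (U(H, E) = -(-2)*E = 2*E)
U(-4, Y) - 371*1426 = 2*36 - 371*1426 = 72 - 529046 = -528974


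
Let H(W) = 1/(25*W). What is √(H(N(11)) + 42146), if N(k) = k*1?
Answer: √127491661/55 ≈ 205.29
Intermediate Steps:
N(k) = k
H(W) = 1/(25*W)
√(H(N(11)) + 42146) = √((1/25)/11 + 42146) = √((1/25)*(1/11) + 42146) = √(1/275 + 42146) = √(11590151/275) = √127491661/55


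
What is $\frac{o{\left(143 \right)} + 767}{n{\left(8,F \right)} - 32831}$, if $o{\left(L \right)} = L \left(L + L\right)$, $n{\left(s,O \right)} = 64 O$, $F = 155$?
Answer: $- \frac{41665}{22911} \approx -1.8186$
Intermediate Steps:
$o{\left(L \right)} = 2 L^{2}$ ($o{\left(L \right)} = L 2 L = 2 L^{2}$)
$\frac{o{\left(143 \right)} + 767}{n{\left(8,F \right)} - 32831} = \frac{2 \cdot 143^{2} + 767}{64 \cdot 155 - 32831} = \frac{2 \cdot 20449 + 767}{9920 - 32831} = \frac{40898 + 767}{-22911} = 41665 \left(- \frac{1}{22911}\right) = - \frac{41665}{22911}$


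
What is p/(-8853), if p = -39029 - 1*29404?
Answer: 22811/2951 ≈ 7.7299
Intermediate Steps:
p = -68433 (p = -39029 - 29404 = -68433)
p/(-8853) = -68433/(-8853) = -68433*(-1/8853) = 22811/2951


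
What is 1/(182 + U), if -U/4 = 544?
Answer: -1/1994 ≈ -0.00050150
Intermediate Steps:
U = -2176 (U = -4*544 = -2176)
1/(182 + U) = 1/(182 - 2176) = 1/(-1994) = -1/1994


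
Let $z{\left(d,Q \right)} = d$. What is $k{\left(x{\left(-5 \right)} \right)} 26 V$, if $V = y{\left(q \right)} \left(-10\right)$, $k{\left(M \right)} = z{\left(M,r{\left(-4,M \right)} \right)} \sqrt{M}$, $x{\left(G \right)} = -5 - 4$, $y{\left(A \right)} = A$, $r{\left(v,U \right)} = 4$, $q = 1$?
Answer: $7020 i \approx 7020.0 i$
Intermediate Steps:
$x{\left(G \right)} = -9$
$k{\left(M \right)} = M^{\frac{3}{2}}$ ($k{\left(M \right)} = M \sqrt{M} = M^{\frac{3}{2}}$)
$V = -10$ ($V = 1 \left(-10\right) = -10$)
$k{\left(x{\left(-5 \right)} \right)} 26 V = \left(-9\right)^{\frac{3}{2}} \cdot 26 \left(-10\right) = - 27 i 26 \left(-10\right) = - 702 i \left(-10\right) = 7020 i$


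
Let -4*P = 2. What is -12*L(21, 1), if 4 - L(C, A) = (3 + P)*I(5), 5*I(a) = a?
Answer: -18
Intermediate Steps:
P = -½ (P = -¼*2 = -½ ≈ -0.50000)
I(a) = a/5
L(C, A) = 3/2 (L(C, A) = 4 - (3 - ½)*(⅕)*5 = 4 - 5/2 = 3/2)
-12*L(21, 1) = -12*3/2 = -18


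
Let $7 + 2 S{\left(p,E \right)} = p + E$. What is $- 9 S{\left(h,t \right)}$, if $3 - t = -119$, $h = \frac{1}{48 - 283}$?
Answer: $- \frac{121608}{235} \approx -517.48$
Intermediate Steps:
$h = - \frac{1}{235}$ ($h = \frac{1}{-235} = - \frac{1}{235} \approx -0.0042553$)
$t = 122$ ($t = 3 - -119 = 3 + 119 = 122$)
$S{\left(p,E \right)} = - \frac{7}{2} + \frac{E}{2} + \frac{p}{2}$ ($S{\left(p,E \right)} = - \frac{7}{2} + \frac{p + E}{2} = - \frac{7}{2} + \frac{E + p}{2} = - \frac{7}{2} + \left(\frac{E}{2} + \frac{p}{2}\right) = - \frac{7}{2} + \frac{E}{2} + \frac{p}{2}$)
$- 9 S{\left(h,t \right)} = - 9 \left(- \frac{7}{2} + \frac{1}{2} \cdot 122 + \frac{1}{2} \left(- \frac{1}{235}\right)\right) = - 9 \left(- \frac{7}{2} + 61 - \frac{1}{470}\right) = \left(-9\right) \frac{13512}{235} = - \frac{121608}{235}$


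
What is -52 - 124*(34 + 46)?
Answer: -9972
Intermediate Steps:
-52 - 124*(34 + 46) = -52 - 124*80 = -52 - 9920 = -9972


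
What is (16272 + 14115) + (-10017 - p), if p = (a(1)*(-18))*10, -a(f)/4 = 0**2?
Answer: 20370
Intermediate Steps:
a(f) = 0 (a(f) = -4*0**2 = -4*0 = 0)
p = 0 (p = (0*(-18))*10 = 0*10 = 0)
(16272 + 14115) + (-10017 - p) = (16272 + 14115) + (-10017 - 1*0) = 30387 + (-10017 + 0) = 30387 - 10017 = 20370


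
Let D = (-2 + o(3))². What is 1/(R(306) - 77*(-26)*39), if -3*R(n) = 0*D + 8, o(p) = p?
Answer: 3/234226 ≈ 1.2808e-5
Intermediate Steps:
D = 1 (D = (-2 + 3)² = 1² = 1)
R(n) = -8/3 (R(n) = -(0*1 + 8)/3 = -(0 + 8)/3 = -⅓*8 = -8/3)
1/(R(306) - 77*(-26)*39) = 1/(-8/3 - 77*(-26)*39) = 1/(-8/3 + 2002*39) = 1/(-8/3 + 78078) = 1/(234226/3) = 3/234226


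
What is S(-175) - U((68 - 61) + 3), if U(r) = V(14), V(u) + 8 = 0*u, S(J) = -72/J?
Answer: 1472/175 ≈ 8.4114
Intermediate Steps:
V(u) = -8 (V(u) = -8 + 0*u = -8 + 0 = -8)
U(r) = -8
S(-175) - U((68 - 61) + 3) = -72/(-175) - 1*(-8) = -72*(-1/175) + 8 = 72/175 + 8 = 1472/175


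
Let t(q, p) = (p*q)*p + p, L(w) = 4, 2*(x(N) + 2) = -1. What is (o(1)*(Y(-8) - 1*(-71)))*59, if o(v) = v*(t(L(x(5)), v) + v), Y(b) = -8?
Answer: 22302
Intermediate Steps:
x(N) = -5/2 (x(N) = -2 + (1/2)*(-1) = -2 - 1/2 = -5/2)
t(q, p) = p + q*p**2 (t(q, p) = q*p**2 + p = p + q*p**2)
o(v) = v*(v + v*(1 + 4*v)) (o(v) = v*(v*(1 + v*4) + v) = v*(v*(1 + 4*v) + v) = v*(v + v*(1 + 4*v)))
(o(1)*(Y(-8) - 1*(-71)))*59 = ((1**2*(2 + 4*1))*(-8 - 1*(-71)))*59 = ((1*(2 + 4))*(-8 + 71))*59 = ((1*6)*63)*59 = (6*63)*59 = 378*59 = 22302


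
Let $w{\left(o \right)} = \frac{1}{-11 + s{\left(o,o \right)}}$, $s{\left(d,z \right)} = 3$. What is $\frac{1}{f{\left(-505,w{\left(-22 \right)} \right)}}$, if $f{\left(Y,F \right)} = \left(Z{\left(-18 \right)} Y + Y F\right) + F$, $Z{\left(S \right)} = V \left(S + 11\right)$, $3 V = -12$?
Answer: $- \frac{1}{14077} \approx -7.1038 \cdot 10^{-5}$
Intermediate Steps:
$V = -4$ ($V = \frac{1}{3} \left(-12\right) = -4$)
$Z{\left(S \right)} = -44 - 4 S$ ($Z{\left(S \right)} = - 4 \left(S + 11\right) = - 4 \left(11 + S\right) = -44 - 4 S$)
$w{\left(o \right)} = - \frac{1}{8}$ ($w{\left(o \right)} = \frac{1}{-11 + 3} = \frac{1}{-8} = - \frac{1}{8}$)
$f{\left(Y,F \right)} = F + 28 Y + F Y$ ($f{\left(Y,F \right)} = \left(\left(-44 - -72\right) Y + Y F\right) + F = \left(\left(-44 + 72\right) Y + F Y\right) + F = \left(28 Y + F Y\right) + F = F + 28 Y + F Y$)
$\frac{1}{f{\left(-505,w{\left(-22 \right)} \right)}} = \frac{1}{- \frac{1}{8} + 28 \left(-505\right) - - \frac{505}{8}} = \frac{1}{- \frac{1}{8} - 14140 + \frac{505}{8}} = \frac{1}{-14077} = - \frac{1}{14077}$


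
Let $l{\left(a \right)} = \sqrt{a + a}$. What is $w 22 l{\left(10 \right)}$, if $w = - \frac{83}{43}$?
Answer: $- \frac{3652 \sqrt{5}}{43} \approx -189.91$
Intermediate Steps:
$l{\left(a \right)} = \sqrt{2} \sqrt{a}$ ($l{\left(a \right)} = \sqrt{2 a} = \sqrt{2} \sqrt{a}$)
$w = - \frac{83}{43}$ ($w = \left(-83\right) \frac{1}{43} = - \frac{83}{43} \approx -1.9302$)
$w 22 l{\left(10 \right)} = \left(- \frac{83}{43}\right) 22 \sqrt{2} \sqrt{10} = - \frac{1826 \cdot 2 \sqrt{5}}{43} = - \frac{3652 \sqrt{5}}{43}$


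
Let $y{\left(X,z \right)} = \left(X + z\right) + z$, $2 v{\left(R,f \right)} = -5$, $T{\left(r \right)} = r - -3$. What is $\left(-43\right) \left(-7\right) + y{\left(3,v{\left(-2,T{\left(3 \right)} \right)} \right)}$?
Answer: $299$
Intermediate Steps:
$T{\left(r \right)} = 3 + r$ ($T{\left(r \right)} = r + 3 = 3 + r$)
$v{\left(R,f \right)} = - \frac{5}{2}$ ($v{\left(R,f \right)} = \frac{1}{2} \left(-5\right) = - \frac{5}{2}$)
$y{\left(X,z \right)} = X + 2 z$
$\left(-43\right) \left(-7\right) + y{\left(3,v{\left(-2,T{\left(3 \right)} \right)} \right)} = \left(-43\right) \left(-7\right) + \left(3 + 2 \left(- \frac{5}{2}\right)\right) = 301 + \left(3 - 5\right) = 301 - 2 = 299$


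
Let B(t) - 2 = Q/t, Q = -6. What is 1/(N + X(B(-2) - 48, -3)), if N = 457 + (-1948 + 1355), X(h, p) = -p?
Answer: -1/133 ≈ -0.0075188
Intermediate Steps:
B(t) = 2 - 6/t
N = -136 (N = 457 - 593 = -136)
1/(N + X(B(-2) - 48, -3)) = 1/(-136 - 1*(-3)) = 1/(-136 + 3) = 1/(-133) = -1/133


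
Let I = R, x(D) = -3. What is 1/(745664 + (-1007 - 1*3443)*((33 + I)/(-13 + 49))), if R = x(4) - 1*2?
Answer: 9/6679826 ≈ 1.3473e-6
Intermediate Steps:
R = -5 (R = -3 - 1*2 = -3 - 2 = -5)
I = -5
1/(745664 + (-1007 - 1*3443)*((33 + I)/(-13 + 49))) = 1/(745664 + (-1007 - 1*3443)*((33 - 5)/(-13 + 49))) = 1/(745664 + (-1007 - 3443)*(28/36)) = 1/(745664 - 124600/36) = 1/(745664 - 4450*7/9) = 1/(745664 - 31150/9) = 1/(6679826/9) = 9/6679826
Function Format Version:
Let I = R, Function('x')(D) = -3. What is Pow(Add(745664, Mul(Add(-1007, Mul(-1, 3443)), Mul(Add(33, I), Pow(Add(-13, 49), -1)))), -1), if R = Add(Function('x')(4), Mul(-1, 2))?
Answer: Rational(9, 6679826) ≈ 1.3473e-6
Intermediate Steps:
R = -5 (R = Add(-3, Mul(-1, 2)) = Add(-3, -2) = -5)
I = -5
Pow(Add(745664, Mul(Add(-1007, Mul(-1, 3443)), Mul(Add(33, I), Pow(Add(-13, 49), -1)))), -1) = Pow(Add(745664, Mul(Add(-1007, Mul(-1, 3443)), Mul(Add(33, -5), Pow(Add(-13, 49), -1)))), -1) = Pow(Add(745664, Mul(Add(-1007, -3443), Mul(28, Pow(36, -1)))), -1) = Pow(Add(745664, Mul(-4450, Mul(28, Rational(1, 36)))), -1) = Pow(Add(745664, Mul(-4450, Rational(7, 9))), -1) = Pow(Add(745664, Rational(-31150, 9)), -1) = Pow(Rational(6679826, 9), -1) = Rational(9, 6679826)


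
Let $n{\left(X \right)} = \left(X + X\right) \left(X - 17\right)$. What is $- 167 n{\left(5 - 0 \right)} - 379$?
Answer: $19661$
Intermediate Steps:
$n{\left(X \right)} = 2 X \left(-17 + X\right)$
$- 167 n{\left(5 - 0 \right)} - 379 = - 167 \cdot 2 \left(5 - 0\right) \left(-17 + \left(5 - 0\right)\right) - 379 = - 167 \cdot 2 \left(5 + 0\right) \left(-17 + \left(5 + 0\right)\right) - 379 = - 167 \cdot 2 \cdot 5 \left(-17 + 5\right) - 379 = - 167 \cdot 2 \cdot 5 \left(-12\right) - 379 = \left(-167\right) \left(-120\right) - 379 = 20040 - 379 = 19661$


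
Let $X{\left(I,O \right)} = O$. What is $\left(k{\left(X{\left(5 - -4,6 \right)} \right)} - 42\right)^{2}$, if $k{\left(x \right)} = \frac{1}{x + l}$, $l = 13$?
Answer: $\frac{635209}{361} \approx 1759.6$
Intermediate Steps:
$k{\left(x \right)} = \frac{1}{13 + x}$ ($k{\left(x \right)} = \frac{1}{x + 13} = \frac{1}{13 + x}$)
$\left(k{\left(X{\left(5 - -4,6 \right)} \right)} - 42\right)^{2} = \left(\frac{1}{13 + 6} - 42\right)^{2} = \left(\frac{1}{19} - 42\right)^{2} = \left(- \frac{797}{19}\right)^{2} = \frac{635209}{361}$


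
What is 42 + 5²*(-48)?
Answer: -1158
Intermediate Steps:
42 + 5²*(-48) = 42 + 25*(-48) = 42 - 1200 = -1158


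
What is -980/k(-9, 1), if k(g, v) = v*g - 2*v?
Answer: 980/11 ≈ 89.091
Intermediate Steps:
k(g, v) = -2*v + g*v (k(g, v) = g*v - 2*v = -2*v + g*v)
-980/k(-9, 1) = -980/(-2 - 9) = -980/(1*(-11)) = -980/(-11) = -980*(-1/11) = 980/11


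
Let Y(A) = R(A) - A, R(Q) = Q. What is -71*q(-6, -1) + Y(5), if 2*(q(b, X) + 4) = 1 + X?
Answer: 284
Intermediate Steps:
q(b, X) = -7/2 + X/2 (q(b, X) = -4 + (1 + X)/2 = -4 + (½ + X/2) = -7/2 + X/2)
Y(A) = 0 (Y(A) = A - A = 0)
-71*q(-6, -1) + Y(5) = -71*(-7/2 + (½)*(-1)) + 0 = -71*(-7/2 - ½) + 0 = -71*(-4) + 0 = 284 + 0 = 284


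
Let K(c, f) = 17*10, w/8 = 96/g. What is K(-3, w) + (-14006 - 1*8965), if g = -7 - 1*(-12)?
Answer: -22801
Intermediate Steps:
g = 5 (g = -7 + 12 = 5)
w = 768/5 (w = 8*(96/5) = 768/5 ≈ 153.60)
K(c, f) = 170
K(-3, w) + (-14006 - 1*8965) = 170 + (-14006 - 1*8965) = 170 + (-14006 - 8965) = 170 - 22971 = -22801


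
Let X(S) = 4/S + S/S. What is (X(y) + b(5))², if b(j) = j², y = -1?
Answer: 484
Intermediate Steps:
X(S) = 1 + 4/S (X(S) = 4/S + 1 = 1 + 4/S)
(X(y) + b(5))² = ((4 - 1)/(-1) + 5²)² = (-1*3 + 25)² = (-3 + 25)² = 22² = 484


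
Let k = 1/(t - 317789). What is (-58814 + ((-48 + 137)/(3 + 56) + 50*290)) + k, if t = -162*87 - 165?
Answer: -868118577035/19590832 ≈ -44313.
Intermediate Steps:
t = -14259 (t = -14094 - 165 = -14259)
k = -1/332048 (k = 1/(-14259 - 317789) = 1/(-332048) = -1/332048 ≈ -3.0116e-6)
(-58814 + ((-48 + 137)/(3 + 56) + 50*290)) + k = (-58814 + ((-48 + 137)/(3 + 56) + 50*290)) - 1/332048 = (-58814 + (89/59 + 14500)) - 1/332048 = (-58814 + 855589/59) - 1/332048 = -2614437/59 - 1/332048 = -868118577035/19590832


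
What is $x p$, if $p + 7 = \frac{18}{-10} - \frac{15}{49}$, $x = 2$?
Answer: $- \frac{4462}{245} \approx -18.212$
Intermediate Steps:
$p = - \frac{2231}{245}$ ($p = -7 + \left(\frac{18}{-10} - \frac{15}{49}\right) = -7 + \left(18 \left(- \frac{1}{10}\right) - \frac{15}{49}\right) = -7 - \frac{516}{245} = - \frac{2231}{245} \approx -9.1061$)
$x p = 2 \left(- \frac{2231}{245}\right) = - \frac{4462}{245}$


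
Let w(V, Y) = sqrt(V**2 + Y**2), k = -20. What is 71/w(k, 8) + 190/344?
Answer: 95/172 + 71*sqrt(29)/116 ≈ 3.8484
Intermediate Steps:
71/w(k, 8) + 190/344 = 71/(sqrt((-20)**2 + 8**2)) + 190/344 = 71/(sqrt(400 + 64)) + 190*(1/344) = 71/(sqrt(464)) + 95/172 = 71/((4*sqrt(29))) + 95/172 = 71*(sqrt(29)/116) + 95/172 = 71*sqrt(29)/116 + 95/172 = 95/172 + 71*sqrt(29)/116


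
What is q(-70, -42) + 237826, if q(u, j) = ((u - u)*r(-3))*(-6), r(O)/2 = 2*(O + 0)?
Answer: 237826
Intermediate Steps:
r(O) = 4*O (r(O) = 2*(2*(O + 0)) = 2*(2*O) = 4*O)
q(u, j) = 0 (q(u, j) = ((u - u)*(4*(-3)))*(-6) = (0*(-12))*(-6) = 0*(-6) = 0)
q(-70, -42) + 237826 = 0 + 237826 = 237826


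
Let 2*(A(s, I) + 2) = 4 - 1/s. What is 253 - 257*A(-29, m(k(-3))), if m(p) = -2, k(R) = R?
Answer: 14417/58 ≈ 248.57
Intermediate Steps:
A(s, I) = -1/(2*s) (A(s, I) = -2 + (4 - 1/s)/2 = -2 + (2 - 1/(2*s)) = -1/(2*s))
253 - 257*A(-29, m(k(-3))) = 253 - (-257)/(2*(-29)) = 253 - (-257)*(-1)/(2*29) = 253 - 257*1/58 = 253 - 257/58 = 14417/58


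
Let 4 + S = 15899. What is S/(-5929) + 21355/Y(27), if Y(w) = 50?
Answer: 2287619/5390 ≈ 424.42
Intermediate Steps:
S = 15895 (S = -4 + 15899 = 15895)
S/(-5929) + 21355/Y(27) = 15895/(-5929) + 21355/50 = 15895*(-1/5929) + 21355*(1/50) = -1445/539 + 4271/10 = 2287619/5390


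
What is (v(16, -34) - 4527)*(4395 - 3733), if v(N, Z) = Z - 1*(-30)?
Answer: -2999522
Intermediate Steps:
v(N, Z) = 30 + Z (v(N, Z) = Z + 30 = 30 + Z)
(v(16, -34) - 4527)*(4395 - 3733) = ((30 - 34) - 4527)*(4395 - 3733) = (-4 - 4527)*662 = -4531*662 = -2999522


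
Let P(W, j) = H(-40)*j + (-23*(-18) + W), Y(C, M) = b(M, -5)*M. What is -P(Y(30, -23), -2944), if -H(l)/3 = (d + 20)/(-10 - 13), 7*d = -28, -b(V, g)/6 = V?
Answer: 8904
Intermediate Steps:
b(V, g) = -6*V
d = -4 (d = (⅐)*(-28) = -4)
Y(C, M) = -6*M² (Y(C, M) = (-6*M)*M = -6*M²)
H(l) = 48/23 (H(l) = -3*(-4 + 20)/(-10 - 13) = -48/(-23) = -48*(-1)/23 = -3*(-16/23) = 48/23)
P(W, j) = 414 + W + 48*j/23 (P(W, j) = 48*j/23 + (-23*(-18) + W) = 48*j/23 + (414 + W) = 414 + W + 48*j/23)
-P(Y(30, -23), -2944) = -(414 - 6*(-23)² + (48/23)*(-2944)) = -(414 - 6*529 - 6144) = -(414 - 3174 - 6144) = -1*(-8904) = 8904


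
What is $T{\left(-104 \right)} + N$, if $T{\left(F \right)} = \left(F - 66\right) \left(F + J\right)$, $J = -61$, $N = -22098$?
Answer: $5952$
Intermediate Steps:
$T{\left(F \right)} = \left(-66 + F\right) \left(-61 + F\right)$ ($T{\left(F \right)} = \left(F - 66\right) \left(F - 61\right) = \left(-66 + F\right) \left(-61 + F\right)$)
$T{\left(-104 \right)} + N = \left(4026 + \left(-104\right)^{2} - -13208\right) - 22098 = \left(4026 + 10816 + 13208\right) - 22098 = 28050 - 22098 = 5952$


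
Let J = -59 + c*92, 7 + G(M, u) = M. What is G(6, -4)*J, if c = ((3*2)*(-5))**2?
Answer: -82741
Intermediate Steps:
G(M, u) = -7 + M
c = 900 (c = (6*(-5))**2 = (-30)**2 = 900)
J = 82741 (J = -59 + 900*92 = -59 + 82800 = 82741)
G(6, -4)*J = (-7 + 6)*82741 = -1*82741 = -82741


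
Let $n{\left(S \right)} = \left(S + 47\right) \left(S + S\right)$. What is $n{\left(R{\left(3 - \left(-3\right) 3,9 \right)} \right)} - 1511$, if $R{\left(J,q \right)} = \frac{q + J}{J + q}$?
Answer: $-1415$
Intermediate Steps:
$R{\left(J,q \right)} = 1$ ($R{\left(J,q \right)} = \frac{J + q}{J + q} = 1$)
$n{\left(S \right)} = 2 S \left(47 + S\right)$ ($n{\left(S \right)} = \left(47 + S\right) 2 S = 2 S \left(47 + S\right)$)
$n{\left(R{\left(3 - \left(-3\right) 3,9 \right)} \right)} - 1511 = 2 \cdot 1 \left(47 + 1\right) - 1511 = 2 \cdot 1 \cdot 48 - 1511 = 96 - 1511 = -1415$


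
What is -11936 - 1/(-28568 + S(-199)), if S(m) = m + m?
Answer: -345738175/28966 ≈ -11936.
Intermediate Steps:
S(m) = 2*m
-11936 - 1/(-28568 + S(-199)) = -11936 - 1/(-28568 + 2*(-199)) = -11936 - 1/(-28568 - 398) = -11936 - 1/(-28966) = -11936 - 1*(-1/28966) = -11936 + 1/28966 = -345738175/28966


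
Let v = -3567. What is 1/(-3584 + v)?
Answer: -1/7151 ≈ -0.00013984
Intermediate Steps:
1/(-3584 + v) = 1/(-3584 - 3567) = 1/(-7151) = -1/7151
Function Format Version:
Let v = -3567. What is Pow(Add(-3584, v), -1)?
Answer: Rational(-1, 7151) ≈ -0.00013984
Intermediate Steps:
Pow(Add(-3584, v), -1) = Pow(Add(-3584, -3567), -1) = Pow(-7151, -1) = Rational(-1, 7151)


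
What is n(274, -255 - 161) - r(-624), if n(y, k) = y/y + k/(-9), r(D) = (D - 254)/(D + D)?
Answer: 87083/1872 ≈ 46.519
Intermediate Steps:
r(D) = (-254 + D)/(2*D) (r(D) = (-254 + D)/((2*D)) = (-254 + D)*(1/(2*D)) = (-254 + D)/(2*D))
n(y, k) = 1 - k/9 (n(y, k) = 1 + k*(-1/9) = 1 - k/9)
n(274, -255 - 161) - r(-624) = (1 - (-255 - 161)/9) - (-254 - 624)/(2*(-624)) = (1 - 1/9*(-416)) - (-1)*(-878)/(2*624) = (1 + 416/9) - 1*439/624 = 425/9 - 439/624 = 87083/1872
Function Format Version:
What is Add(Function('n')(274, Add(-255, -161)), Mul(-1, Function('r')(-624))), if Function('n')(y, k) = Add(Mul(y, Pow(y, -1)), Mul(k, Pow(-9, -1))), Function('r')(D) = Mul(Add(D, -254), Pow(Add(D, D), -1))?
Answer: Rational(87083, 1872) ≈ 46.519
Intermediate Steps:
Function('r')(D) = Mul(Rational(1, 2), Pow(D, -1), Add(-254, D)) (Function('r')(D) = Mul(Add(-254, D), Pow(Mul(2, D), -1)) = Mul(Add(-254, D), Mul(Rational(1, 2), Pow(D, -1))) = Mul(Rational(1, 2), Pow(D, -1), Add(-254, D)))
Function('n')(y, k) = Add(1, Mul(Rational(-1, 9), k)) (Function('n')(y, k) = Add(1, Mul(k, Rational(-1, 9))) = Add(1, Mul(Rational(-1, 9), k)))
Add(Function('n')(274, Add(-255, -161)), Mul(-1, Function('r')(-624))) = Add(Add(1, Mul(Rational(-1, 9), Add(-255, -161))), Mul(-1, Mul(Rational(1, 2), Pow(-624, -1), Add(-254, -624)))) = Add(Add(1, Mul(Rational(-1, 9), -416)), Mul(-1, Mul(Rational(1, 2), Rational(-1, 624), -878))) = Add(Add(1, Rational(416, 9)), Mul(-1, Rational(439, 624))) = Add(Rational(425, 9), Rational(-439, 624)) = Rational(87083, 1872)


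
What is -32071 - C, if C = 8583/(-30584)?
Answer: -980850881/30584 ≈ -32071.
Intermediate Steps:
C = -8583/30584 (C = 8583*(-1/30584) = -8583/30584 ≈ -0.28064)
-32071 - C = -32071 - 1*(-8583/30584) = -32071 + 8583/30584 = -980850881/30584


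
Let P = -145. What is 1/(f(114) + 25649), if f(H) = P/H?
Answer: 114/2923841 ≈ 3.8990e-5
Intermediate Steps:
f(H) = -145/H
1/(f(114) + 25649) = 1/(-145/114 + 25649) = 1/(2923841/114) = 114/2923841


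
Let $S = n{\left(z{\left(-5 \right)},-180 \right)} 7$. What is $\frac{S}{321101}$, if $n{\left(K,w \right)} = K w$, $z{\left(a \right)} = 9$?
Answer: $- \frac{11340}{321101} \approx -0.035316$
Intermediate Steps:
$S = -11340$ ($S = 9 \left(-180\right) 7 = \left(-1620\right) 7 = -11340$)
$\frac{S}{321101} = - \frac{11340}{321101}$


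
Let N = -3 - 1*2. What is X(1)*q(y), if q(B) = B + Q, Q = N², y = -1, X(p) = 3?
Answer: 72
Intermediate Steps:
N = -5 (N = -3 - 2 = -5)
Q = 25 (Q = (-5)² = 25)
q(B) = 25 + B (q(B) = B + 25 = 25 + B)
X(1)*q(y) = 3*(25 - 1) = 3*24 = 72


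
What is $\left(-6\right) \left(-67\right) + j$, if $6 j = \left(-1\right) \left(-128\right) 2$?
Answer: $\frac{1334}{3} \approx 444.67$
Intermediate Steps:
$j = \frac{128}{3}$ ($j = \frac{\left(-1\right) \left(-128\right) 2}{6} = \frac{128 \cdot 2}{6} = \frac{1}{6} \cdot 256 = \frac{128}{3} \approx 42.667$)
$\left(-6\right) \left(-67\right) + j = \left(-6\right) \left(-67\right) + \frac{128}{3} = 402 + \frac{128}{3} = \frac{1334}{3}$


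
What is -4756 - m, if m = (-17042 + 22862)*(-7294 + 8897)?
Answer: -9334216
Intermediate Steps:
m = 9329460 (m = 5820*1603 = 9329460)
-4756 - m = -4756 - 1*9329460 = -4756 - 9329460 = -9334216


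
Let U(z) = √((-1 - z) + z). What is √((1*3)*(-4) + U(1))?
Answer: √(-12 + I) ≈ 0.14421 + 3.4671*I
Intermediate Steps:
U(z) = I (U(z) = √(-1) = I)
√((1*3)*(-4) + U(1)) = √((1*3)*(-4) + I) = √(3*(-4) + I) = √(-12 + I)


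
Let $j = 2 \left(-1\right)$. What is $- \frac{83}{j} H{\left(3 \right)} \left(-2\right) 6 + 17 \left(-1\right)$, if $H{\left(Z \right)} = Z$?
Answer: $-1511$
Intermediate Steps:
$j = -2$
$- \frac{83}{j} H{\left(3 \right)} \left(-2\right) 6 + 17 \left(-1\right) = - \frac{83}{-2} \cdot 3 \left(-2\right) 6 + 17 \left(-1\right) = \left(-83\right) \left(- \frac{1}{2}\right) \left(\left(-6\right) 6\right) - 17 = \frac{83}{2} \left(-36\right) - 17 = -1494 - 17 = -1511$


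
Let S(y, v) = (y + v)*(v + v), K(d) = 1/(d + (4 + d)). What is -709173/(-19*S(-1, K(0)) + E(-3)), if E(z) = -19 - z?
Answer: 5673384/71 ≈ 79907.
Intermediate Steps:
K(d) = 1/(4 + 2*d)
S(y, v) = 2*v*(v + y) (S(y, v) = (v + y)*(2*v) = 2*v*(v + y))
-709173/(-19*S(-1, K(0)) + E(-3)) = -709173/(-38*1/(2*(2 + 0))*(1/(2*(2 + 0)) - 1) + (-19 - 1*(-3))) = -709173/(-38*(½)/2*((½)/2 - 1) + (-19 + 3)) = -709173/(-38*(½)*(½)*((½)*(½) - 1) - 16) = -709173/(-38*(¼ - 1)/4 - 16) = -709173/(-38*(-3)/(4*4) - 16) = -709173/(-19*(-3/8) - 16) = -709173/(57/8 - 16) = -709173/(-71/8) = -709173*(-8/71) = 5673384/71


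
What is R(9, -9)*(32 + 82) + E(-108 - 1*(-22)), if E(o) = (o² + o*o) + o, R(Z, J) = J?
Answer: 13680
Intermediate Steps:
E(o) = o + 2*o² (E(o) = (o² + o²) + o = 2*o² + o = o + 2*o²)
R(9, -9)*(32 + 82) + E(-108 - 1*(-22)) = -9*(32 + 82) + (-108 - 1*(-22))*(1 + 2*(-108 - 1*(-22))) = -9*114 + (-108 + 22)*(1 + 2*(-108 + 22)) = -1026 - 86*(1 + 2*(-86)) = -1026 - 86*(1 - 172) = -1026 - 86*(-171) = -1026 + 14706 = 13680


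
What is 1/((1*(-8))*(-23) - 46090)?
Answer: -1/45906 ≈ -2.1784e-5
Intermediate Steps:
1/((1*(-8))*(-23) - 46090) = 1/(-8*(-23) - 46090) = 1/(184 - 46090) = 1/(-45906) = -1/45906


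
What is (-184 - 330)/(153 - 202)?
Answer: 514/49 ≈ 10.490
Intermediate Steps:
(-184 - 330)/(153 - 202) = -514/(-49) = -514*(-1/49) = 514/49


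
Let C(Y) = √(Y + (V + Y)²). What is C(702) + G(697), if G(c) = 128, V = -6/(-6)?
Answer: 128 + √494911 ≈ 831.50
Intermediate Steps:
V = 1 (V = -6*(-⅙) = 1)
C(Y) = √(Y + (1 + Y)²)
C(702) + G(697) = √(702 + (1 + 702)²) + 128 = √(702 + 703²) + 128 = √(702 + 494209) + 128 = √494911 + 128 = 128 + √494911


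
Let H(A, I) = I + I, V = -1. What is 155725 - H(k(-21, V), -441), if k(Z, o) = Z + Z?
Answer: 156607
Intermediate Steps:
k(Z, o) = 2*Z
H(A, I) = 2*I
155725 - H(k(-21, V), -441) = 155725 - 2*(-441) = 155725 - 1*(-882) = 155725 + 882 = 156607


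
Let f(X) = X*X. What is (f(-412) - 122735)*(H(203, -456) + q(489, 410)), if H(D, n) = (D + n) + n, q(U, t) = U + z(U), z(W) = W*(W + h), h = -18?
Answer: 10816723891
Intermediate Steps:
f(X) = X²
z(W) = W*(-18 + W) (z(W) = W*(W - 18) = W*(-18 + W))
q(U, t) = U + U*(-18 + U)
H(D, n) = D + 2*n
(f(-412) - 122735)*(H(203, -456) + q(489, 410)) = ((-412)² - 122735)*((203 + 2*(-456)) + 489*(-17 + 489)) = (169744 - 122735)*((203 - 912) + 489*472) = 47009*(-709 + 230808) = 47009*230099 = 10816723891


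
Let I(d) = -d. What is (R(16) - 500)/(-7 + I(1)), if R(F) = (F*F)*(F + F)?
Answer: -1923/2 ≈ -961.50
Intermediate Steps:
R(F) = 2*F³ (R(F) = F²*(2*F) = 2*F³)
(R(16) - 500)/(-7 + I(1)) = (2*16³ - 500)/(-7 - 1*1) = (2*4096 - 500)/(-7 - 1) = (8192 - 500)/(-8) = 7692*(-⅛) = -1923/2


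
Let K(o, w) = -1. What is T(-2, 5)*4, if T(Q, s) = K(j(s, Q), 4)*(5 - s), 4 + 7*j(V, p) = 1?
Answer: 0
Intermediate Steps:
j(V, p) = -3/7 (j(V, p) = -4/7 + (1/7)*1 = -4/7 + 1/7 = -3/7)
T(Q, s) = -5 + s (T(Q, s) = -(5 - s) = -5 + s)
T(-2, 5)*4 = (-5 + 5)*4 = 0*4 = 0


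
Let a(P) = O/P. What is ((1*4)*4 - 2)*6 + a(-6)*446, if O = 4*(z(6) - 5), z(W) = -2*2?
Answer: 2760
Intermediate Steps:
z(W) = -4
O = -36 (O = 4*(-4 - 5) = 4*(-9) = -36)
a(P) = -36/P
((1*4)*4 - 2)*6 + a(-6)*446 = ((1*4)*4 - 2)*6 - 36/(-6)*446 = (4*4 - 2)*6 - 36*(-⅙)*446 = (16 - 2)*6 + 6*446 = 14*6 + 2676 = 84 + 2676 = 2760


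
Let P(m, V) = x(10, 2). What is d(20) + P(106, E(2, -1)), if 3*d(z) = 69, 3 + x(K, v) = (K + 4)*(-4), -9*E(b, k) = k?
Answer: -36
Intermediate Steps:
E(b, k) = -k/9
x(K, v) = -19 - 4*K (x(K, v) = -3 + (K + 4)*(-4) = -3 + (4 + K)*(-4) = -3 + (-16 - 4*K) = -19 - 4*K)
d(z) = 23 (d(z) = (⅓)*69 = 23)
P(m, V) = -59 (P(m, V) = -19 - 4*10 = -19 - 40 = -59)
d(20) + P(106, E(2, -1)) = 23 - 59 = -36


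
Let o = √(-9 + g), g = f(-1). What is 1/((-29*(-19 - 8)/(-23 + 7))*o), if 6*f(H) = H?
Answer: 16*I*√330/43065 ≈ 0.0067492*I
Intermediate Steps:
f(H) = H/6
g = -⅙ (g = (⅙)*(-1) = -⅙ ≈ -0.16667)
o = I*√330/6 (o = √(-9 - ⅙) = √(-55/6) = I*√330/6 ≈ 3.0276*I)
1/((-29*(-19 - 8)/(-23 + 7))*o) = 1/((-29*(-19 - 8)/(-23 + 7))*(I*√330/6)) = 1/((-(-783)/(-16))*(I*√330/6)) = 1/((-(-783)*(-1)/16)*(I*√330/6)) = 1/((-29*27/16)*(I*√330/6)) = 1/(-261*I*√330/32) = 16*I*√330/43065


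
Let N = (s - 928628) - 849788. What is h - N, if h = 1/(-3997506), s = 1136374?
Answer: 2566566747251/3997506 ≈ 6.4204e+5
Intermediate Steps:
N = -642042 (N = (1136374 - 928628) - 849788 = 207746 - 849788 = -642042)
h = -1/3997506 ≈ -2.5016e-7
h - N = -1/3997506 - 1*(-642042) = -1/3997506 + 642042 = 2566566747251/3997506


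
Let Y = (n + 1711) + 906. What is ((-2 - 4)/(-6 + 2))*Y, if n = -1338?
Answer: 3837/2 ≈ 1918.5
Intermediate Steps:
Y = 1279 (Y = (-1338 + 1711) + 906 = 373 + 906 = 1279)
((-2 - 4)/(-6 + 2))*Y = ((-2 - 4)/(-6 + 2))*1279 = -6/(-4)*1279 = -6*(-1/4)*1279 = (3/2)*1279 = 3837/2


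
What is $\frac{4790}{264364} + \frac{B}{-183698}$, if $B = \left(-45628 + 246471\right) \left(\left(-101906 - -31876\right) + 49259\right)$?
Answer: $\frac{2601063230963}{114535703} \approx 22710.0$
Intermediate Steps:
$B = -4171709953$ ($B = 200843 \left(\left(-101906 + 31876\right) + 49259\right) = 200843 \left(-70030 + 49259\right) = 200843 \left(-20771\right) = -4171709953$)
$\frac{4790}{264364} + \frac{B}{-183698} = \frac{4790}{264364} - \frac{4171709953}{-183698} = 4790 \cdot \frac{1}{264364} - - \frac{4171709953}{183698} = \frac{2395}{132182} + \frac{4171709953}{183698} = \frac{2601063230963}{114535703}$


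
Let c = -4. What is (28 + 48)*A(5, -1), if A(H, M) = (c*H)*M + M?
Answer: 1444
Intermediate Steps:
A(H, M) = M - 4*H*M (A(H, M) = (-4*H)*M + M = -4*H*M + M = M - 4*H*M)
(28 + 48)*A(5, -1) = (28 + 48)*(-(1 - 4*5)) = 76*(-(1 - 20)) = 76*(-1*(-19)) = 76*19 = 1444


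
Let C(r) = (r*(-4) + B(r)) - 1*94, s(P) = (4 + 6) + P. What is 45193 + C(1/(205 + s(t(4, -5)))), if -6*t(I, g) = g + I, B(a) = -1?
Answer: 58221494/1291 ≈ 45098.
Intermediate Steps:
t(I, g) = -I/6 - g/6 (t(I, g) = -(g + I)/6 = -(I + g)/6 = -I/6 - g/6)
s(P) = 10 + P
C(r) = -95 - 4*r (C(r) = (r*(-4) - 1) - 1*94 = (-4*r - 1) - 94 = (-1 - 4*r) - 94 = -95 - 4*r)
45193 + C(1/(205 + s(t(4, -5)))) = 45193 + (-95 - 4/(205 + (10 + (-⅙*4 - ⅙*(-5))))) = 45193 + (-95 - 4/(205 + (10 + (-⅔ + ⅚)))) = 45193 + (-95 - 4/(205 + (10 + ⅙))) = 45193 + (-95 - 4/(205 + 61/6)) = 45193 + (-95 - 4/1291/6) = 45193 + (-95 - 4*6/1291) = 45193 + (-95 - 24/1291) = 45193 - 122669/1291 = 58221494/1291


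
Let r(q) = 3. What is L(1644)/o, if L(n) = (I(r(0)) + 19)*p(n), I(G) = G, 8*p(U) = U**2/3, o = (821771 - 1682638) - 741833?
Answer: -56307/36425 ≈ -1.5458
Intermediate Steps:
o = -1602700 (o = -860867 - 741833 = -1602700)
p(U) = U**2/24 (p(U) = (U**2/3)/8 = U**2/24)
L(n) = 11*n**2/12 (L(n) = (3 + 19)*(n**2/24) = 22*(n**2/24) = 11*n**2/12)
L(1644)/o = ((11/12)*1644**2)/(-1602700) = ((11/12)*2702736)*(-1/1602700) = 2477508*(-1/1602700) = -56307/36425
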